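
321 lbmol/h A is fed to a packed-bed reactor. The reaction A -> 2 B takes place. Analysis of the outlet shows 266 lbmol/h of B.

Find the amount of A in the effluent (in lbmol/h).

188 lbmol/h

For B: n = n₀ + 2ξ → 266 = 0 + 2ξ, giving ξ = 133 lbmol/h.
Outlet amounts (n = n₀ + ν ξ):
  A: 321 − 1(133) = 188
  B: 0 + 2(133) = 266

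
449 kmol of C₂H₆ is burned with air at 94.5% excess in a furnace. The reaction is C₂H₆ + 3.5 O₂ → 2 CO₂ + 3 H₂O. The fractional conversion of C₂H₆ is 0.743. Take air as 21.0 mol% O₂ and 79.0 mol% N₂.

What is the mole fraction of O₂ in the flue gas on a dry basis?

0.133

Stoichiometric O₂ = 3.5 × 449 = 1572 kmol; O₂ fed = 1572 × 1.945 = 3057 kmol.
N₂ fed = 3057 × 79/21 = 11500 kmol.
Fuel reacted = 0.743 × 449 → ξ = 333.6 kmol.
Outlet (n = n₀ + ν ξ):
  C₂H₆: 449 − 1(333.6) = 115.4
  O₂: 3057 − 3.5(333.6) = 1889
  N₂: 11500 (inert)
  CO₂: 0 + 2(333.6) = 667.2
  H₂O: 0 + 3(333.6) = 1001
Dry total = 14170 kmol; y_O₂ (dry) = 1889 / 14170 = 0.1333.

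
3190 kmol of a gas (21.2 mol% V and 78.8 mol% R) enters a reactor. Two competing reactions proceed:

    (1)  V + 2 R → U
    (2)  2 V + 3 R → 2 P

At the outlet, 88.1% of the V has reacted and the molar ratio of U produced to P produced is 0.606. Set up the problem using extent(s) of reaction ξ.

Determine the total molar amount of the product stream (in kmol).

Conversion of V: V consumed = 0.881 × 676.3 = 595.8 kmol = 1ξ₁ + 2ξ₂.
Selectivity: 1ξ₁ / (2ξ₂) = 0.606 → ξ₁ = 1.212 ξ₂.
Substitute: (1·1.212 + 2) ξ₂ = 595.8 → ξ₂ = 185.5 kmol, ξ₁ = 224.8 kmol.
Outlet amounts (n = n₀ + Σ ν·ξ):
  V: 676.3 − 1(224.8) − 2(185.5) = 80.48
  R: 2514 − 2(224.8) − 3(185.5) = 1508
  U: 0 + 1(224.8) = 224.8
  P: 0 + 2(185.5) = 371
Total out = 80.48 + 1508 + 224.8 + 371 = 2184 kmol.

2180 kmol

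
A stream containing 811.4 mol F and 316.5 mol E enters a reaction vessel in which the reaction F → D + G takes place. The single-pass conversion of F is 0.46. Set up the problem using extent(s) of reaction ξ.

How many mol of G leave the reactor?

F reacted = 0.46 × 811.4 = 373.2 mol; ν_F = −1, so ξ = 373.2/1 = 373.2 mol.
Outlet amounts (n = n₀ + ν ξ):
  F: 811.4 − 1(373.2) = 438.2
  D: 0 + 1(373.2) = 373.2
  G: 0 + 1(373.2) = 373.2
  E: 316.5 (inert)

373 mol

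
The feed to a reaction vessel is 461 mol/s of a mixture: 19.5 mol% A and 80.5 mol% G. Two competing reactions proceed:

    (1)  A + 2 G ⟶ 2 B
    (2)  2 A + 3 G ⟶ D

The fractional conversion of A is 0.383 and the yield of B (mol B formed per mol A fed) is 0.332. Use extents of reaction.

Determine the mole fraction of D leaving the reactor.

0.024

Yield of B: 2ξ₁ / 89.89 = 0.332 → ξ₁ = 14.92 mol/s.
Conversion of A: 1ξ₁ + 2ξ₂ = 0.383 × 89.89 = 34.43 → ξ₂ = 9.754 mol/s.
Outlet amounts (n = n₀ + Σ ν·ξ):
  A: 89.89 − 1(14.92) − 2(9.754) = 55.47
  G: 371.1 − 2(14.92) − 3(9.754) = 312
  B: 0 + 2(14.92) = 29.85
  D: 0 + 1(9.754) = 9.754
Total out = 407.1 mol/s; y_D = 9.754 / 407.1 = 0.02396.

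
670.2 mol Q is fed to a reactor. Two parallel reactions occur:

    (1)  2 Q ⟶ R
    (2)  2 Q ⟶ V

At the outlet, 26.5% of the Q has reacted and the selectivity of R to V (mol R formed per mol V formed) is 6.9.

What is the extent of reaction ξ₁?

Conversion of Q: Q consumed = 0.265 × 670.2 = 177.6 mol = 2ξ₁ + 2ξ₂.
Selectivity: 1ξ₁ / (1ξ₂) = 6.9 → ξ₁ = 6.9 ξ₂.
Substitute: (2·6.9 + 2) ξ₂ = 177.6 → ξ₂ = 11.24 mol, ξ₁ = 77.56 mol.
Outlet amounts (n = n₀ + Σ ν·ξ):
  Q: 670.2 − 2(77.56) − 2(11.24) = 492.6
  R: 0 + 1(77.56) = 77.56
  V: 0 + 1(11.24) = 11.24

ξ₁ = 77.6 mol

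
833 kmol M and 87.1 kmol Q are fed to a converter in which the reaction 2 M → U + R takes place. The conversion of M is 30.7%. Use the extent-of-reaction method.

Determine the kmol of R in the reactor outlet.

M reacted = 0.307 × 833 = 255.7 kmol; ν_M = −2, so ξ = 255.7/2 = 127.9 kmol.
Outlet amounts (n = n₀ + ν ξ):
  M: 833 − 2(127.9) = 577.3
  U: 0 + 1(127.9) = 127.9
  R: 0 + 1(127.9) = 127.9
  Q: 87.1 (inert)

128 kmol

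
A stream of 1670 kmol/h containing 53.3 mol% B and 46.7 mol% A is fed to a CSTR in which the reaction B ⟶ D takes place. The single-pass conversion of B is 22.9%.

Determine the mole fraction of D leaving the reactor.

0.122

B reacted = 0.229 × 890.1 = 203.8 kmol/h; ν_B = −1, so ξ = 203.8/1 = 203.8 kmol/h.
Outlet amounts (n = n₀ + ν ξ):
  B: 890.1 − 1(203.8) = 686.3
  D: 0 + 1(203.8) = 203.8
  A: 779.9 (inert)
Total out = 1670 kmol/h; y_D = 203.8 / 1670 = 0.1221.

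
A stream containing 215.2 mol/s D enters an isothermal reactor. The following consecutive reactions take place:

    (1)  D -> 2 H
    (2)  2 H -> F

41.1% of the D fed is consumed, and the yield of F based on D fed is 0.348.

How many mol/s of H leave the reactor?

27.1 mol/s

Conversion of D: D consumed = 1ξ₁ = 0.411 × 215.2 → ξ₁ = 88.45 mol/s.
Yield of F: 1ξ₂ / 215.2 = 0.348 → ξ₂ = 74.89 mol/s.
Outlet amounts (n = n₀ + Σ ν·ξ):
  D: 215.2 − 1(88.45) = 126.8
  H: 0 + 2(88.45) − 2(74.89) = 27.12
  F: 0 + 1(74.89) = 74.89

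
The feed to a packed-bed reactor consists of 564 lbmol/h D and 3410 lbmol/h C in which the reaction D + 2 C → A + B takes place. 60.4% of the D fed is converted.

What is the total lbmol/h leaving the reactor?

3630 lbmol/h

D reacted = 0.604 × 564 = 340.7 lbmol/h; ν_D = −1, so ξ = 340.7/1 = 340.7 lbmol/h.
Outlet amounts (n = n₀ + ν ξ):
  D: 564 − 1(340.7) = 223.3
  C: 3410 − 2(340.7) = 2729
  A: 0 + 1(340.7) = 340.7
  B: 0 + 1(340.7) = 340.7
Total out = 223.3 + 2729 + 340.7 + 340.7 = 3633 lbmol/h.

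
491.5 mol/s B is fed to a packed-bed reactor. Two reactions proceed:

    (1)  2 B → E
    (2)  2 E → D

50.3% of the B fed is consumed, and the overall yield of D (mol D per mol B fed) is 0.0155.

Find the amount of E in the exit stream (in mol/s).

108 mol/s

Conversion of B: B consumed = 2ξ₁ = 0.503 × 491.5 → ξ₁ = 123.6 mol/s.
Yield of D: 1ξ₂ / 491.5 = 0.0155 → ξ₂ = 7.618 mol/s.
Outlet amounts (n = n₀ + Σ ν·ξ):
  B: 491.5 − 2(123.6) = 244.3
  E: 0 + 1(123.6) − 2(7.618) = 108.4
  D: 0 + 1(7.618) = 7.618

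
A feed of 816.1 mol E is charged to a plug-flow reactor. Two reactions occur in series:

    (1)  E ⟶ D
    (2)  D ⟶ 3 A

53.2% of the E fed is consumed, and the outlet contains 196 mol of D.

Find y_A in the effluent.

0.553

Conversion of E: E consumed = 1ξ₁ = 0.532 × 816.1 → ξ₁ = 434.2 mol.
D balance: n_D = 0 + 1ξ₁ − 1ξ₂ = 196 → ξ₂ = (1·434.2 − 196)/1 = 238.2 mol.
Outlet amounts (n = n₀ + Σ ν·ξ):
  E: 816.1 − 1(434.2) = 381.9
  D: 0 + 1(434.2) − 1(238.2) = 196
  A: 0 + 3(238.2) = 714.5
Total out = 1292 mol; y_A = 714.5 / 1292 = 0.5528.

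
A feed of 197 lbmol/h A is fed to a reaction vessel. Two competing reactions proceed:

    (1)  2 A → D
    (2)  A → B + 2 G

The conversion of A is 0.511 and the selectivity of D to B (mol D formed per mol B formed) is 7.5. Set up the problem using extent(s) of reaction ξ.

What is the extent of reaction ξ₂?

Conversion of A: A consumed = 0.511 × 197 = 100.7 lbmol/h = 2ξ₁ + 1ξ₂.
Selectivity: 1ξ₁ / (1ξ₂) = 7.5 → ξ₁ = 7.5 ξ₂.
Substitute: (2·7.5 + 1) ξ₂ = 100.7 → ξ₂ = 6.292 lbmol/h, ξ₁ = 47.19 lbmol/h.
Outlet amounts (n = n₀ + Σ ν·ξ):
  A: 197 − 2(47.19) − 1(6.292) = 96.33
  D: 0 + 1(47.19) = 47.19
  B: 0 + 1(6.292) = 6.292
  G: 0 + 2(6.292) = 12.58

ξ₂ = 6.29 lbmol/h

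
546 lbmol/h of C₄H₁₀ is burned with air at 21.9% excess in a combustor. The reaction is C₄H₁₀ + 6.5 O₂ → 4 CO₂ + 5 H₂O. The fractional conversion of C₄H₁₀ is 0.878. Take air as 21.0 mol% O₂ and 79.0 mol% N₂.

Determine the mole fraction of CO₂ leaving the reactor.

0.0877

Stoichiometric O₂ = 6.5 × 546 = 3549 lbmol/h; O₂ fed = 3549 × 1.219 = 4326 lbmol/h.
N₂ fed = 4326 × 79/21 = 16270 lbmol/h.
Fuel reacted = 0.878 × 546 → ξ = 479.4 lbmol/h.
Outlet (n = n₀ + ν ξ):
  C₄H₁₀: 546 − 1(479.4) = 66.61
  O₂: 4326 − 6.5(479.4) = 1210
  N₂: 16270 (inert)
  CO₂: 0 + 4(479.4) = 1918
  H₂O: 0 + 5(479.4) = 2397
Total out = 21870 lbmol/h; y_CO₂ = 1918 / 21870 = 0.08769.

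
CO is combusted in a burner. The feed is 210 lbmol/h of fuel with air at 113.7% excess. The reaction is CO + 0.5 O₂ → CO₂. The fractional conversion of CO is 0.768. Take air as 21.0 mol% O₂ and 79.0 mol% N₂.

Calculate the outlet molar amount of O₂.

144 lbmol/h

Stoichiometric O₂ = 0.5 × 210 = 105 lbmol/h; O₂ fed = 105 × 2.137 = 224.4 lbmol/h.
N₂ fed = 224.4 × 79/21 = 844.1 lbmol/h.
Fuel reacted = 0.768 × 210 → ξ = 161.3 lbmol/h.
Outlet (n = n₀ + ν ξ):
  CO: 210 − 1(161.3) = 48.72
  O₂: 224.4 − 0.5(161.3) = 143.7
  N₂: 844.1 (inert)
  CO₂: 0 + 1(161.3) = 161.3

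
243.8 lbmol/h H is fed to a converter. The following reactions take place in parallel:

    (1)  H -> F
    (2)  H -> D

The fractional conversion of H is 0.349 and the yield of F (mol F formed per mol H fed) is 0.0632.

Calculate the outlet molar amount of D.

69.7 lbmol/h

Yield of F: 1ξ₁ / 243.8 = 0.0632 → ξ₁ = 15.41 lbmol/h.
Conversion of H: 1ξ₁ + 1ξ₂ = 0.349 × 243.8 = 85.09 → ξ₂ = 69.68 lbmol/h.
Outlet amounts (n = n₀ + Σ ν·ξ):
  H: 243.8 − 1(15.41) − 1(69.68) = 158.7
  F: 0 + 1(15.41) = 15.41
  D: 0 + 1(69.68) = 69.68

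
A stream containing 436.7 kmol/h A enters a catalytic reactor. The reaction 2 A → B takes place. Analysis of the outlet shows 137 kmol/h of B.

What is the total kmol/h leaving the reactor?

For B: n = n₀ + 1ξ → 137 = 0 + 1ξ, giving ξ = 137 kmol/h.
Outlet amounts (n = n₀ + ν ξ):
  A: 436.7 − 2(137) = 162.7
  B: 0 + 1(137) = 137
Total out = 162.7 + 137 = 299.7 kmol/h.

300 kmol/h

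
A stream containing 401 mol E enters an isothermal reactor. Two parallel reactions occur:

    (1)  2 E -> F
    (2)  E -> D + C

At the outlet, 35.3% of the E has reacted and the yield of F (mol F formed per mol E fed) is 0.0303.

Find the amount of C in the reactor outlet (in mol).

117 mol

Yield of F: 1ξ₁ / 401 = 0.0303 → ξ₁ = 12.15 mol.
Conversion of E: 2ξ₁ + 1ξ₂ = 0.353 × 401 = 141.6 → ξ₂ = 117.3 mol.
Outlet amounts (n = n₀ + Σ ν·ξ):
  E: 401 − 2(12.15) − 1(117.3) = 259.4
  F: 0 + 1(12.15) = 12.15
  D: 0 + 1(117.3) = 117.3
  C: 0 + 1(117.3) = 117.3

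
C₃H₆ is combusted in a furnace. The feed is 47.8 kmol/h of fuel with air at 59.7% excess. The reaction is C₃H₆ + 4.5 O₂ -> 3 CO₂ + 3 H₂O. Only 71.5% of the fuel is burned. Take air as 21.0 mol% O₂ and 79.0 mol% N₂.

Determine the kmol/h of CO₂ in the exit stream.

Stoichiometric O₂ = 4.5 × 47.8 = 215.1 kmol/h; O₂ fed = 215.1 × 1.597 = 343.5 kmol/h.
N₂ fed = 343.5 × 79/21 = 1292 kmol/h.
Fuel reacted = 0.715 × 47.8 → ξ = 34.18 kmol/h.
Outlet (n = n₀ + ν ξ):
  C₃H₆: 47.8 − 1(34.18) = 13.62
  O₂: 343.5 − 4.5(34.18) = 189.7
  N₂: 1292 (inert)
  CO₂: 0 + 3(34.18) = 102.5
  H₂O: 0 + 3(34.18) = 102.5

103 kmol/h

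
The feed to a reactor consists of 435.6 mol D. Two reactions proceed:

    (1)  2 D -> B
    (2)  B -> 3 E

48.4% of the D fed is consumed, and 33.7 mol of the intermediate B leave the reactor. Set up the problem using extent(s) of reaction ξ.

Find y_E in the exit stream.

Conversion of D: D consumed = 2ξ₁ = 0.484 × 435.6 → ξ₁ = 105.4 mol.
B balance: n_B = 0 + 1ξ₁ − 1ξ₂ = 33.7 → ξ₂ = (1·105.4 − 33.7)/1 = 71.72 mol.
Outlet amounts (n = n₀ + Σ ν·ξ):
  D: 435.6 − 2(105.4) = 224.8
  B: 0 + 1(105.4) − 1(71.72) = 33.7
  E: 0 + 3(71.72) = 215.1
Total out = 473.6 mol; y_E = 215.1 / 473.6 = 0.4543.

0.454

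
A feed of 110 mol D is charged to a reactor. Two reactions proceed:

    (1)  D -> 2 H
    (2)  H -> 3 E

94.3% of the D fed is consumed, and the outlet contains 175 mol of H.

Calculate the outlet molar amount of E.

97.4 mol

Conversion of D: D consumed = 1ξ₁ = 0.943 × 110 → ξ₁ = 103.7 mol.
H balance: n_H = 0 + 2ξ₁ − 1ξ₂ = 175 → ξ₂ = (2·103.7 − 175)/1 = 32.46 mol.
Outlet amounts (n = n₀ + Σ ν·ξ):
  D: 110 − 1(103.7) = 6.27
  H: 0 + 2(103.7) − 1(32.46) = 175
  E: 0 + 3(32.46) = 97.38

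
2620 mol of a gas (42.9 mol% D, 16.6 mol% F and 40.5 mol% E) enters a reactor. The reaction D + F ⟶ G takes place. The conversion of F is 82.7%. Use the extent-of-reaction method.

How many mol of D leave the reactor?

F reacted = 0.827 × 434.9 = 359.7 mol; ν_F = −1, so ξ = 359.7/1 = 359.7 mol.
Outlet amounts (n = n₀ + ν ξ):
  D: 1124 − 1(359.7) = 764.3
  F: 434.9 − 1(359.7) = 75.24
  G: 0 + 1(359.7) = 359.7
  E: 1061 (inert)

764 mol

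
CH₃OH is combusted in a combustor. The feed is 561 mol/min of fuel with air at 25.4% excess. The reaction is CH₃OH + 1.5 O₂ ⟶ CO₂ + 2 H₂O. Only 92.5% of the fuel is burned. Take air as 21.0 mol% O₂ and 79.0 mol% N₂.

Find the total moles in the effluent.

5850 mol/min

Stoichiometric O₂ = 1.5 × 561 = 841.5 mol/min; O₂ fed = 841.5 × 1.254 = 1055 mol/min.
N₂ fed = 1055 × 79/21 = 3970 mol/min.
Fuel reacted = 0.925 × 561 → ξ = 518.9 mol/min.
Outlet (n = n₀ + ν ξ):
  CH₃OH: 561 − 1(518.9) = 42.07
  O₂: 1055 − 1.5(518.9) = 276.9
  N₂: 3970 (inert)
  CO₂: 0 + 1(518.9) = 518.9
  H₂O: 0 + 2(518.9) = 1038
Total out = 42.07 + 276.9 + 3970 + 518.9 + 1038 = 5845 mol/min.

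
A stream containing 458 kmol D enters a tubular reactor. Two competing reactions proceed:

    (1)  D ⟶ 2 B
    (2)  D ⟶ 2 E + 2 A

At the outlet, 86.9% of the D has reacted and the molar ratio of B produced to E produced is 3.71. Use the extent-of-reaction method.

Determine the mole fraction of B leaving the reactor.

Conversion of D: D consumed = 0.869 × 458 = 398 kmol = 1ξ₁ + 1ξ₂.
Selectivity: 2ξ₁ / (2ξ₂) = 3.71 → ξ₁ = 3.71 ξ₂.
Substitute: (1·3.71 + 1) ξ₂ = 398 → ξ₂ = 84.5 kmol, ξ₁ = 313.5 kmol.
Outlet amounts (n = n₀ + Σ ν·ξ):
  D: 458 − 1(313.5) − 1(84.5) = 60
  B: 0 + 2(313.5) = 627
  E: 0 + 2(84.5) = 169
  A: 0 + 2(84.5) = 169
Total out = 1025 kmol; y_B = 627 / 1025 = 0.6117.

0.612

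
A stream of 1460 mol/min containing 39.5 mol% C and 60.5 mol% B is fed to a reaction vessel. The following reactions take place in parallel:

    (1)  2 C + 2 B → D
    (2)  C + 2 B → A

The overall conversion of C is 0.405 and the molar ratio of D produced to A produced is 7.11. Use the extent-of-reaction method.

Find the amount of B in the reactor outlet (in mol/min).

Conversion of C: C consumed = 0.405 × 576.7 = 233.6 mol/min = 2ξ₁ + 1ξ₂.
Selectivity: 1ξ₁ / (1ξ₂) = 7.11 → ξ₁ = 7.11 ξ₂.
Substitute: (2·7.11 + 1) ξ₂ = 233.6 → ξ₂ = 15.35 mol/min, ξ₁ = 109.1 mol/min.
Outlet amounts (n = n₀ + Σ ν·ξ):
  C: 576.7 − 2(109.1) − 1(15.35) = 343.1
  B: 883.3 − 2(109.1) − 2(15.35) = 634.4
  D: 0 + 1(109.1) = 109.1
  A: 0 + 1(15.35) = 15.35

634 mol/min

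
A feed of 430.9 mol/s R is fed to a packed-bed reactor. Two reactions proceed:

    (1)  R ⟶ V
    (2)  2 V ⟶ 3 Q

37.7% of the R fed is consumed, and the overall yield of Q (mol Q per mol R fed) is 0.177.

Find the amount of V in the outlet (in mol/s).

112 mol/s

Conversion of R: R consumed = 1ξ₁ = 0.377 × 430.9 → ξ₁ = 162.4 mol/s.
Yield of Q: 3ξ₂ / 430.9 = 0.177 → ξ₂ = 25.42 mol/s.
Outlet amounts (n = n₀ + Σ ν·ξ):
  R: 430.9 − 1(162.4) = 268.5
  V: 0 + 1(162.4) − 2(25.42) = 111.6
  Q: 0 + 3(25.42) = 76.27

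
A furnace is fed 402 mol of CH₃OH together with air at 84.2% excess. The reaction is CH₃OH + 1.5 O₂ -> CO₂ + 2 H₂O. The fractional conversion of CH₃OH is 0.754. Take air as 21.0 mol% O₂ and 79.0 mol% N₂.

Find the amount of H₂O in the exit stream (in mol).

606 mol

Stoichiometric O₂ = 1.5 × 402 = 603 mol; O₂ fed = 603 × 1.842 = 1111 mol.
N₂ fed = 1111 × 79/21 = 4178 mol.
Fuel reacted = 0.754 × 402 → ξ = 303.1 mol.
Outlet (n = n₀ + ν ξ):
  CH₃OH: 402 − 1(303.1) = 98.89
  O₂: 1111 − 1.5(303.1) = 656.1
  N₂: 4178 (inert)
  CO₂: 0 + 1(303.1) = 303.1
  H₂O: 0 + 2(303.1) = 606.2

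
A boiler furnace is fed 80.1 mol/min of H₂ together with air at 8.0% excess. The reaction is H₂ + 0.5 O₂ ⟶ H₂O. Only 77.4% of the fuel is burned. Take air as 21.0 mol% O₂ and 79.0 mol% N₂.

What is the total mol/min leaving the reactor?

Stoichiometric O₂ = 0.5 × 80.1 = 40.05 mol/min; O₂ fed = 40.05 × 1.080 = 43.25 mol/min.
N₂ fed = 43.25 × 79/21 = 162.7 mol/min.
Fuel reacted = 0.774 × 80.1 → ξ = 62 mol/min.
Outlet (n = n₀ + ν ξ):
  H₂: 80.1 − 1(62) = 18.1
  O₂: 43.25 − 0.5(62) = 12.26
  N₂: 162.7 (inert)
  H₂O: 0 + 1(62) = 62
Total out = 18.1 + 12.26 + 162.7 + 62 = 255.1 mol/min.

255 mol/min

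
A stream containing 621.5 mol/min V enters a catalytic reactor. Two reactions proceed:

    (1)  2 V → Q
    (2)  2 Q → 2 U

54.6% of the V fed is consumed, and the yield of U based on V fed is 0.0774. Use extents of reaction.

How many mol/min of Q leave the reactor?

Conversion of V: V consumed = 2ξ₁ = 0.546 × 621.5 → ξ₁ = 169.7 mol/min.
Yield of U: 2ξ₂ / 621.5 = 0.0774 → ξ₂ = 24.05 mol/min.
Outlet amounts (n = n₀ + Σ ν·ξ):
  V: 621.5 − 2(169.7) = 282.2
  Q: 0 + 1(169.7) − 2(24.05) = 121.6
  U: 0 + 2(24.05) = 48.1

122 mol/min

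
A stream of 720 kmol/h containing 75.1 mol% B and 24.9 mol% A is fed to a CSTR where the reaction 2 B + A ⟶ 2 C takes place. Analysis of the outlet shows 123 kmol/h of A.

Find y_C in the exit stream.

0.17

For A: n = n₀ − 1ξ → 123 = 179.3 − 1ξ, giving ξ = 56.28 kmol/h.
Outlet amounts (n = n₀ + ν ξ):
  B: 540.7 − 2(56.28) = 428.2
  A: 179.3 − 1(56.28) = 123
  C: 0 + 2(56.28) = 112.6
Total out = 663.7 kmol/h; y_C = 112.6 / 663.7 = 0.1696.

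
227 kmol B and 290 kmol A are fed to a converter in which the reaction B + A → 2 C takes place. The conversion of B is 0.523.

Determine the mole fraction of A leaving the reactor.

0.331

B reacted = 0.523 × 227 = 118.7 kmol; ν_B = −1, so ξ = 118.7/1 = 118.7 kmol.
Outlet amounts (n = n₀ + ν ξ):
  B: 227 − 1(118.7) = 108.3
  A: 290 − 1(118.7) = 171.3
  C: 0 + 2(118.7) = 237.4
Total out = 517 kmol; y_A = 171.3 / 517 = 0.3313.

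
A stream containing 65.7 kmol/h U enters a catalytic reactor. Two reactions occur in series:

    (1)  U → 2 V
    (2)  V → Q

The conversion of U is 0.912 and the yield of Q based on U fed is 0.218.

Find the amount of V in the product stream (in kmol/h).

Conversion of U: U consumed = 1ξ₁ = 0.912 × 65.7 → ξ₁ = 59.92 kmol/h.
Yield of Q: 1ξ₂ / 65.7 = 0.218 → ξ₂ = 14.32 kmol/h.
Outlet amounts (n = n₀ + Σ ν·ξ):
  U: 65.7 − 1(59.92) = 5.782
  V: 0 + 2(59.92) − 1(14.32) = 105.5
  Q: 0 + 1(14.32) = 14.32

106 kmol/h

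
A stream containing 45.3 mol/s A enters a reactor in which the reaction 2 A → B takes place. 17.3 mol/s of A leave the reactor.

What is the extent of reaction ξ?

ξ = 14 mol/s

For A: n = n₀ − 2ξ → 17.3 = 45.3 − 2ξ, giving ξ = 14 mol/s.
Outlet amounts (n = n₀ + ν ξ):
  A: 45.3 − 2(14) = 17.3
  B: 0 + 1(14) = 14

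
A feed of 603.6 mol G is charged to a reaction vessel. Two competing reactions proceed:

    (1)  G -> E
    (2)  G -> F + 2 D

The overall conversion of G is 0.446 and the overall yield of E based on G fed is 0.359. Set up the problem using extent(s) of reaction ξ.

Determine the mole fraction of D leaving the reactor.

0.148

Yield of E: 1ξ₁ / 603.6 = 0.359 → ξ₁ = 216.7 mol.
Conversion of G: 1ξ₁ + 1ξ₂ = 0.446 × 603.6 = 269.2 → ξ₂ = 52.51 mol.
Outlet amounts (n = n₀ + Σ ν·ξ):
  G: 603.6 − 1(216.7) − 1(52.51) = 334.4
  E: 0 + 1(216.7) = 216.7
  F: 0 + 1(52.51) = 52.51
  D: 0 + 2(52.51) = 105
Total out = 708.6 mol; y_D = 105 / 708.6 = 0.1482.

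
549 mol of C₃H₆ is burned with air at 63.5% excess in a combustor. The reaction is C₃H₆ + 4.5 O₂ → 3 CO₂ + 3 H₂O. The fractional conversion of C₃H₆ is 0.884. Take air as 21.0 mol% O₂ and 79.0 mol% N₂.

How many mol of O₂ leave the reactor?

1860 mol

Stoichiometric O₂ = 4.5 × 549 = 2470 mol; O₂ fed = 2470 × 1.635 = 4039 mol.
N₂ fed = 4039 × 79/21 = 15200 mol.
Fuel reacted = 0.884 × 549 → ξ = 485.3 mol.
Outlet (n = n₀ + ν ξ):
  C₃H₆: 549 − 1(485.3) = 63.68
  O₂: 4039 − 4.5(485.3) = 1855
  N₂: 15200 (inert)
  CO₂: 0 + 3(485.3) = 1456
  H₂O: 0 + 3(485.3) = 1456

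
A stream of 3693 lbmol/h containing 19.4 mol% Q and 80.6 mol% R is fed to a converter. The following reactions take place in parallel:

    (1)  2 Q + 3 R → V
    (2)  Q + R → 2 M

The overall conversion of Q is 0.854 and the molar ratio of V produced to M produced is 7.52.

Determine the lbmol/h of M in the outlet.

Conversion of Q: Q consumed = 0.854 × 716.4 = 611.8 lbmol/h = 2ξ₁ + 1ξ₂.
Selectivity: 1ξ₁ / (2ξ₂) = 7.52 → ξ₁ = 15.04 ξ₂.
Substitute: (2·15.04 + 1) ξ₂ = 611.8 → ξ₂ = 19.69 lbmol/h, ξ₁ = 296.1 lbmol/h.
Outlet amounts (n = n₀ + Σ ν·ξ):
  Q: 716.4 − 2(296.1) − 1(19.69) = 104.6
  R: 2977 − 3(296.1) − 1(19.69) = 2069
  V: 0 + 1(296.1) = 296.1
  M: 0 + 2(19.69) = 39.37

39.4 lbmol/h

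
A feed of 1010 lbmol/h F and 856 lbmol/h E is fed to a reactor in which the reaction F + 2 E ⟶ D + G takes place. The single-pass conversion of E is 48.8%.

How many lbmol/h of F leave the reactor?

E reacted = 0.488 × 856 = 417.7 lbmol/h; ν_E = −2, so ξ = 417.7/2 = 208.9 lbmol/h.
Outlet amounts (n = n₀ + ν ξ):
  F: 1010 − 1(208.9) = 801.1
  E: 856 − 2(208.9) = 438.3
  D: 0 + 1(208.9) = 208.9
  G: 0 + 1(208.9) = 208.9

801 lbmol/h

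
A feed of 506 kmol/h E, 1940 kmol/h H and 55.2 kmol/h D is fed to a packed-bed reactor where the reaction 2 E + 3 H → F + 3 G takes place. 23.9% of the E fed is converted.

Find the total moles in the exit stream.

E reacted = 0.239 × 506 = 120.9 kmol/h; ν_E = −2, so ξ = 120.9/2 = 60.47 kmol/h.
Outlet amounts (n = n₀ + ν ξ):
  E: 506 − 2(60.47) = 385.1
  H: 1940 − 3(60.47) = 1759
  F: 0 + 1(60.47) = 60.47
  G: 0 + 3(60.47) = 181.4
  D: 55.2 (inert)
Total out = 385.1 + 1759 + 60.47 + 181.4 + 55.2 = 2441 kmol/h.

2440 kmol/h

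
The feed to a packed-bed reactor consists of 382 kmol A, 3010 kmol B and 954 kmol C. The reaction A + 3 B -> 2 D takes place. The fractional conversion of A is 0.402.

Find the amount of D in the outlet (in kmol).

A reacted = 0.402 × 382 = 153.6 kmol; ν_A = −1, so ξ = 153.6/1 = 153.6 kmol.
Outlet amounts (n = n₀ + ν ξ):
  A: 382 − 1(153.6) = 228.4
  B: 3010 − 3(153.6) = 2549
  D: 0 + 2(153.6) = 307.1
  C: 954 (inert)

307 kmol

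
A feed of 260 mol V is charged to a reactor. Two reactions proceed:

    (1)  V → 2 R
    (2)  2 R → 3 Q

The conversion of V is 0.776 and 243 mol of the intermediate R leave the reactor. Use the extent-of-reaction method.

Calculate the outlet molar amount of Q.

Conversion of V: V consumed = 1ξ₁ = 0.776 × 260 → ξ₁ = 201.8 mol.
R balance: n_R = 0 + 2ξ₁ − 2ξ₂ = 243 → ξ₂ = (2·201.8 − 243)/2 = 80.26 mol.
Outlet amounts (n = n₀ + Σ ν·ξ):
  V: 260 − 1(201.8) = 58.24
  R: 0 + 2(201.8) − 2(80.26) = 243
  Q: 0 + 3(80.26) = 240.8

241 mol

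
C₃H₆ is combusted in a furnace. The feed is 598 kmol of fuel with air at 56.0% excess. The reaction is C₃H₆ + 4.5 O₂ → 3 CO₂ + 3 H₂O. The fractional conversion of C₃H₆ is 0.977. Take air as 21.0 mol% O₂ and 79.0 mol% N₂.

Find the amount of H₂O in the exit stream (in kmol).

Stoichiometric O₂ = 4.5 × 598 = 2691 kmol; O₂ fed = 2691 × 1.560 = 4198 kmol.
N₂ fed = 4198 × 79/21 = 15790 kmol.
Fuel reacted = 0.977 × 598 → ξ = 584.2 kmol.
Outlet (n = n₀ + ν ξ):
  C₃H₆: 598 − 1(584.2) = 13.75
  O₂: 4198 − 4.5(584.2) = 1569
  N₂: 15790 (inert)
  CO₂: 0 + 3(584.2) = 1753
  H₂O: 0 + 3(584.2) = 1753

1750 kmol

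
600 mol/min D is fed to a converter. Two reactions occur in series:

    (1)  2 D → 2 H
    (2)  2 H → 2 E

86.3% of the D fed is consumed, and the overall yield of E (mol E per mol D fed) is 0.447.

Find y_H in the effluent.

0.416

Conversion of D: D consumed = 2ξ₁ = 0.863 × 600 → ξ₁ = 258.9 mol/min.
Yield of E: 2ξ₂ / 600 = 0.447 → ξ₂ = 134.1 mol/min.
Outlet amounts (n = n₀ + Σ ν·ξ):
  D: 600 − 2(258.9) = 82.2
  H: 0 + 2(258.9) − 2(134.1) = 249.6
  E: 0 + 2(134.1) = 268.2
Total out = 600 mol/min; y_H = 249.6 / 600 = 0.416.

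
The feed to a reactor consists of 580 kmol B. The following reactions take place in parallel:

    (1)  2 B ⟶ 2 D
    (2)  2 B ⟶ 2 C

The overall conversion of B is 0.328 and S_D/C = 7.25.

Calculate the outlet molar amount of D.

167 kmol

Conversion of B: B consumed = 0.328 × 580 = 190.2 kmol = 2ξ₁ + 2ξ₂.
Selectivity: 2ξ₁ / (2ξ₂) = 7.25 → ξ₁ = 7.25 ξ₂.
Substitute: (2·7.25 + 2) ξ₂ = 190.2 → ξ₂ = 11.53 kmol, ξ₁ = 83.59 kmol.
Outlet amounts (n = n₀ + Σ ν·ξ):
  B: 580 − 2(83.59) − 2(11.53) = 389.8
  D: 0 + 2(83.59) = 167.2
  C: 0 + 2(11.53) = 23.06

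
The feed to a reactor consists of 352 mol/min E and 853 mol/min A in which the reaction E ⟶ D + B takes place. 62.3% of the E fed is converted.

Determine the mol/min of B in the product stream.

E reacted = 0.623 × 352 = 219.3 mol/min; ν_E = −1, so ξ = 219.3/1 = 219.3 mol/min.
Outlet amounts (n = n₀ + ν ξ):
  E: 352 − 1(219.3) = 132.7
  D: 0 + 1(219.3) = 219.3
  B: 0 + 1(219.3) = 219.3
  A: 853 (inert)

219 mol/min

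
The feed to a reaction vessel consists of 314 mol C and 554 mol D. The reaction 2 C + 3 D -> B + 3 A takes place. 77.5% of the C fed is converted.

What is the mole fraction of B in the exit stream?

C reacted = 0.775 × 314 = 243.3 mol; ν_C = −2, so ξ = 243.3/2 = 121.7 mol.
Outlet amounts (n = n₀ + ν ξ):
  C: 314 − 2(121.7) = 70.65
  D: 554 − 3(121.7) = 189
  B: 0 + 1(121.7) = 121.7
  A: 0 + 3(121.7) = 365
Total out = 746.3 mol; y_B = 121.7 / 746.3 = 0.163.

0.163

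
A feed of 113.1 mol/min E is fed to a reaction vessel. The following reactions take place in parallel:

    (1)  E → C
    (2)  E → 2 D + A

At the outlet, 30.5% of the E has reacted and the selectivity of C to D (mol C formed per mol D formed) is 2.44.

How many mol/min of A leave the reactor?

5.87 mol/min

Conversion of E: E consumed = 0.305 × 113.1 = 34.5 mol/min = 1ξ₁ + 1ξ₂.
Selectivity: 1ξ₁ / (2ξ₂) = 2.44 → ξ₁ = 4.88 ξ₂.
Substitute: (1·4.88 + 1) ξ₂ = 34.5 → ξ₂ = 5.867 mol/min, ξ₁ = 28.63 mol/min.
Outlet amounts (n = n₀ + Σ ν·ξ):
  E: 113.1 − 1(28.63) − 1(5.867) = 78.6
  C: 0 + 1(28.63) = 28.63
  D: 0 + 2(5.867) = 11.73
  A: 0 + 1(5.867) = 5.867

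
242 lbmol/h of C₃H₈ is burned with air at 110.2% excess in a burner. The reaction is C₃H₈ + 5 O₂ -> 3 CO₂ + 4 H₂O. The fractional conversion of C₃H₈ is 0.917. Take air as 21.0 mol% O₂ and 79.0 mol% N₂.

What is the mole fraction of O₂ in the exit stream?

Stoichiometric O₂ = 5 × 242 = 1210 lbmol/h; O₂ fed = 1210 × 2.102 = 2543 lbmol/h.
N₂ fed = 2543 × 79/21 = 9568 lbmol/h.
Fuel reacted = 0.917 × 242 → ξ = 221.9 lbmol/h.
Outlet (n = n₀ + ν ξ):
  C₃H₈: 242 − 1(221.9) = 20.09
  O₂: 2543 − 5(221.9) = 1434
  N₂: 9568 (inert)
  CO₂: 0 + 3(221.9) = 665.7
  H₂O: 0 + 4(221.9) = 887.7
Total out = 12580 lbmol/h; y_O₂ = 1434 / 12580 = 0.114.

0.114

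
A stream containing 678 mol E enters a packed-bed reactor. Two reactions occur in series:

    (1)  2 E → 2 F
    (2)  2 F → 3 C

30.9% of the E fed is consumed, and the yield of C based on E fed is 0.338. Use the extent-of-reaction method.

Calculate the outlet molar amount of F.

Conversion of E: E consumed = 2ξ₁ = 0.309 × 678 → ξ₁ = 104.8 mol.
Yield of C: 3ξ₂ / 678 = 0.338 → ξ₂ = 76.39 mol.
Outlet amounts (n = n₀ + Σ ν·ξ):
  E: 678 − 2(104.8) = 468.5
  F: 0 + 2(104.8) − 2(76.39) = 56.73
  C: 0 + 3(76.39) = 229.2

56.7 mol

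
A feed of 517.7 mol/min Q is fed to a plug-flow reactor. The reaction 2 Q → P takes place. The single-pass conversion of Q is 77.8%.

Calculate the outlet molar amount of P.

201 mol/min

Q reacted = 0.778 × 517.7 = 402.8 mol/min; ν_Q = −2, so ξ = 402.8/2 = 201.4 mol/min.
Outlet amounts (n = n₀ + ν ξ):
  Q: 517.7 − 2(201.4) = 114.9
  P: 0 + 1(201.4) = 201.4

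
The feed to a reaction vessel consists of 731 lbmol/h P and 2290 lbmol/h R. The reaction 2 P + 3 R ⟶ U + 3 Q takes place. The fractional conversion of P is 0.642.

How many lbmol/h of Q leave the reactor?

704 lbmol/h

P reacted = 0.642 × 731 = 469.3 lbmol/h; ν_P = −2, so ξ = 469.3/2 = 234.7 lbmol/h.
Outlet amounts (n = n₀ + ν ξ):
  P: 731 − 2(234.7) = 261.7
  R: 2290 − 3(234.7) = 1586
  U: 0 + 1(234.7) = 234.7
  Q: 0 + 3(234.7) = 704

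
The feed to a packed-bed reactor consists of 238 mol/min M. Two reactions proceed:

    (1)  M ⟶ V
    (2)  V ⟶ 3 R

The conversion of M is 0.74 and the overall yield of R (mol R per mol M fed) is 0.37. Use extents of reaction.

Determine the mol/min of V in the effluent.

Conversion of M: M consumed = 1ξ₁ = 0.74 × 238 → ξ₁ = 176.1 mol/min.
Yield of R: 3ξ₂ / 238 = 0.37 → ξ₂ = 29.35 mol/min.
Outlet amounts (n = n₀ + Σ ν·ξ):
  M: 238 − 1(176.1) = 61.88
  V: 0 + 1(176.1) − 1(29.35) = 146.8
  R: 0 + 3(29.35) = 88.06

147 mol/min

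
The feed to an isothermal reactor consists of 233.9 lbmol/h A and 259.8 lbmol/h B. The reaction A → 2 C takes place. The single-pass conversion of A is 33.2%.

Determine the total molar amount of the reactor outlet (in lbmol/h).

571 lbmol/h

A reacted = 0.332 × 233.9 = 77.65 lbmol/h; ν_A = −1, so ξ = 77.65/1 = 77.65 lbmol/h.
Outlet amounts (n = n₀ + ν ξ):
  A: 233.9 − 1(77.65) = 156.2
  C: 0 + 2(77.65) = 155.3
  B: 259.8 (inert)
Total out = 156.2 + 155.3 + 259.8 = 571.4 lbmol/h.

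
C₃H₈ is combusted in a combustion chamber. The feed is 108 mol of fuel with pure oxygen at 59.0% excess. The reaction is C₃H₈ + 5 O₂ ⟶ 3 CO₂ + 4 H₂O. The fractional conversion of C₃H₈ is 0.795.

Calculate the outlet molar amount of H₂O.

Stoichiometric O₂ = 5 × 108 = 540 mol; O₂ fed = 540 × 1.590 = 858.6 mol.
Fuel reacted = 0.795 × 108 → ξ = 85.86 mol.
Outlet (n = n₀ + ν ξ):
  C₃H₈: 108 − 1(85.86) = 22.14
  O₂: 858.6 − 5(85.86) = 429.3
  CO₂: 0 + 3(85.86) = 257.6
  H₂O: 0 + 4(85.86) = 343.4

343 mol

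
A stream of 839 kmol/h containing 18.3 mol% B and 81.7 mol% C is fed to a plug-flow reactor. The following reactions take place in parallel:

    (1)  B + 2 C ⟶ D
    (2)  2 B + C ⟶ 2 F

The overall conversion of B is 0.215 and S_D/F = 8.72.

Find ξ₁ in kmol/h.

Conversion of B: B consumed = 0.215 × 153.5 = 33.01 kmol/h = 1ξ₁ + 2ξ₂.
Selectivity: 1ξ₁ / (2ξ₂) = 8.72 → ξ₁ = 17.44 ξ₂.
Substitute: (1·17.44 + 2) ξ₂ = 33.01 → ξ₂ = 1.698 kmol/h, ξ₁ = 29.61 kmol/h.
Outlet amounts (n = n₀ + Σ ν·ξ):
  B: 153.5 − 1(29.61) − 2(1.698) = 120.5
  C: 685.5 − 2(29.61) − 1(1.698) = 624.5
  D: 0 + 1(29.61) = 29.61
  F: 0 + 2(1.698) = 3.396

ξ₁ = 29.6 kmol/h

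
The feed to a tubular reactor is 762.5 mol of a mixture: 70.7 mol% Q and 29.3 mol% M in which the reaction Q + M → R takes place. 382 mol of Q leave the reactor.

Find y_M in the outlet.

For Q: n = n₀ − 1ξ → 382 = 539.1 − 1ξ, giving ξ = 157.1 mol.
Outlet amounts (n = n₀ + ν ξ):
  Q: 539.1 − 1(157.1) = 382
  M: 223.4 − 1(157.1) = 66.33
  R: 0 + 1(157.1) = 157.1
Total out = 605.4 mol; y_M = 66.33 / 605.4 = 0.1096.

0.11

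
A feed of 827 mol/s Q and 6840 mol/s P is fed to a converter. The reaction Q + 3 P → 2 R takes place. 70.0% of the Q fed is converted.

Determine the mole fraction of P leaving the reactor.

0.784

Q reacted = 0.7 × 827 = 578.9 mol/s; ν_Q = −1, so ξ = 578.9/1 = 578.9 mol/s.
Outlet amounts (n = n₀ + ν ξ):
  Q: 827 − 1(578.9) = 248.1
  P: 6840 − 3(578.9) = 5103
  R: 0 + 2(578.9) = 1158
Total out = 6509 mol/s; y_P = 5103 / 6509 = 0.784.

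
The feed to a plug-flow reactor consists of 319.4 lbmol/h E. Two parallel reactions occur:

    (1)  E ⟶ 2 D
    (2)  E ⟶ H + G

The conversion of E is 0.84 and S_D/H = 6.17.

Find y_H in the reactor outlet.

0.112

Conversion of E: E consumed = 0.84 × 319.4 = 268.3 lbmol/h = 1ξ₁ + 1ξ₂.
Selectivity: 2ξ₁ / (1ξ₂) = 6.17 → ξ₁ = 3.085 ξ₂.
Substitute: (1·3.085 + 1) ξ₂ = 268.3 → ξ₂ = 65.68 lbmol/h, ξ₁ = 202.6 lbmol/h.
Outlet amounts (n = n₀ + Σ ν·ξ):
  E: 319.4 − 1(202.6) − 1(65.68) = 51.1
  D: 0 + 2(202.6) = 405.2
  H: 0 + 1(65.68) = 65.68
  G: 0 + 1(65.68) = 65.68
Total out = 587.7 lbmol/h; y_H = 65.68 / 587.7 = 0.1118.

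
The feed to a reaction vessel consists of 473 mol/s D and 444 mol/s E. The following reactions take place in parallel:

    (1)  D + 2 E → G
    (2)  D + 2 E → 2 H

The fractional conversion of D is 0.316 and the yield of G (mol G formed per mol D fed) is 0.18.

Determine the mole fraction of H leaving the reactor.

0.189

Yield of G: 1ξ₁ / 473 = 0.18 → ξ₁ = 85.14 mol/s.
Conversion of D: 1ξ₁ + 1ξ₂ = 0.316 × 473 = 149.5 → ξ₂ = 64.33 mol/s.
Outlet amounts (n = n₀ + Σ ν·ξ):
  D: 473 − 1(85.14) − 1(64.33) = 323.5
  E: 444 − 2(85.14) − 2(64.33) = 145.1
  G: 0 + 1(85.14) = 85.14
  H: 0 + 2(64.33) = 128.7
Total out = 682.4 mol/s; y_H = 128.7 / 682.4 = 0.1885.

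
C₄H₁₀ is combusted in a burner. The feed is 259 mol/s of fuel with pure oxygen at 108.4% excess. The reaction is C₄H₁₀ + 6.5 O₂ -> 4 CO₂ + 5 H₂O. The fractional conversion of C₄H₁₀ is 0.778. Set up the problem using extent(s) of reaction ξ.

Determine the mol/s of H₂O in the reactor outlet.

1010 mol/s

Stoichiometric O₂ = 6.5 × 259 = 1684 mol/s; O₂ fed = 1684 × 2.084 = 3508 mol/s.
Fuel reacted = 0.778 × 259 → ξ = 201.5 mol/s.
Outlet (n = n₀ + ν ξ):
  C₄H₁₀: 259 − 1(201.5) = 57.5
  O₂: 3508 − 6.5(201.5) = 2199
  CO₂: 0 + 4(201.5) = 806
  H₂O: 0 + 5(201.5) = 1008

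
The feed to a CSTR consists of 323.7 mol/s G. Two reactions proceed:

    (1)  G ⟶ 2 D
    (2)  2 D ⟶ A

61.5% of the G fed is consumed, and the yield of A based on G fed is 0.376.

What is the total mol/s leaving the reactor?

401 mol/s

Conversion of G: G consumed = 1ξ₁ = 0.615 × 323.7 → ξ₁ = 199.1 mol/s.
Yield of A: 1ξ₂ / 323.7 = 0.376 → ξ₂ = 121.7 mol/s.
Outlet amounts (n = n₀ + Σ ν·ξ):
  G: 323.7 − 1(199.1) = 124.6
  D: 0 + 2(199.1) − 2(121.7) = 154.7
  A: 0 + 1(121.7) = 121.7
Total out = 124.6 + 154.7 + 121.7 = 401.1 mol/s.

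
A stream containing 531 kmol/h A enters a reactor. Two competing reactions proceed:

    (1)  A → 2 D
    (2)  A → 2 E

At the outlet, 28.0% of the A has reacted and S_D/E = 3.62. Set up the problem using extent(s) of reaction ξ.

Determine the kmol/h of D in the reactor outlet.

233 kmol/h

Conversion of A: A consumed = 0.28 × 531 = 148.7 kmol/h = 1ξ₁ + 1ξ₂.
Selectivity: 2ξ₁ / (2ξ₂) = 3.62 → ξ₁ = 3.62 ξ₂.
Substitute: (1·3.62 + 1) ξ₂ = 148.7 → ξ₂ = 32.18 kmol/h, ξ₁ = 116.5 kmol/h.
Outlet amounts (n = n₀ + Σ ν·ξ):
  A: 531 − 1(116.5) − 1(32.18) = 382.3
  D: 0 + 2(116.5) = 233
  E: 0 + 2(32.18) = 64.36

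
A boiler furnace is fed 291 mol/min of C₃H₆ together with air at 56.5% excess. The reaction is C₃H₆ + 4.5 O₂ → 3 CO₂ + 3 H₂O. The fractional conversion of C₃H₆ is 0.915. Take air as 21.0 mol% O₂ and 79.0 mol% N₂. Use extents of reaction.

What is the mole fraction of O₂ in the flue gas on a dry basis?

Stoichiometric O₂ = 4.5 × 291 = 1310 mol/min; O₂ fed = 1310 × 1.565 = 2049 mol/min.
N₂ fed = 2049 × 79/21 = 7710 mol/min.
Fuel reacted = 0.915 × 291 → ξ = 266.3 mol/min.
Outlet (n = n₀ + ν ξ):
  C₃H₆: 291 − 1(266.3) = 24.74
  O₂: 2049 − 4.5(266.3) = 851.2
  N₂: 7710 (inert)
  CO₂: 0 + 3(266.3) = 798.8
  H₂O: 0 + 3(266.3) = 798.8
Dry total = 9384 mol/min; y_O₂ (dry) = 851.2 / 9384 = 0.0907.

0.0907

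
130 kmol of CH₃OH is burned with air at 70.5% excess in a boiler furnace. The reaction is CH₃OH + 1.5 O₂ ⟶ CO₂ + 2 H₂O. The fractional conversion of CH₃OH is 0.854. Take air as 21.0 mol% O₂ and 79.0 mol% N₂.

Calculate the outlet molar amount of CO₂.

111 kmol

Stoichiometric O₂ = 1.5 × 130 = 195 kmol; O₂ fed = 195 × 1.705 = 332.5 kmol.
N₂ fed = 332.5 × 79/21 = 1251 kmol.
Fuel reacted = 0.854 × 130 → ξ = 111 kmol.
Outlet (n = n₀ + ν ξ):
  CH₃OH: 130 − 1(111) = 18.98
  O₂: 332.5 − 1.5(111) = 165.9
  N₂: 1251 (inert)
  CO₂: 0 + 1(111) = 111
  H₂O: 0 + 2(111) = 222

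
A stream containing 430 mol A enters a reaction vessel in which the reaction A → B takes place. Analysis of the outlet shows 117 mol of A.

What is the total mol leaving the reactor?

430 mol

For A: n = n₀ − 1ξ → 117 = 430 − 1ξ, giving ξ = 313 mol.
Outlet amounts (n = n₀ + ν ξ):
  A: 430 − 1(313) = 117
  B: 0 + 1(313) = 313
Total out = 117 + 313 = 430 mol.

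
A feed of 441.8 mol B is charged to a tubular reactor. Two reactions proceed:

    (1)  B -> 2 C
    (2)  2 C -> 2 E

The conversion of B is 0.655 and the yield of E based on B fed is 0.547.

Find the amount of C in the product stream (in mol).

Conversion of B: B consumed = 1ξ₁ = 0.655 × 441.8 → ξ₁ = 289.4 mol.
Yield of E: 2ξ₂ / 441.8 = 0.547 → ξ₂ = 120.8 mol.
Outlet amounts (n = n₀ + Σ ν·ξ):
  B: 441.8 − 1(289.4) = 152.4
  C: 0 + 2(289.4) − 2(120.8) = 337.1
  E: 0 + 2(120.8) = 241.7

337 mol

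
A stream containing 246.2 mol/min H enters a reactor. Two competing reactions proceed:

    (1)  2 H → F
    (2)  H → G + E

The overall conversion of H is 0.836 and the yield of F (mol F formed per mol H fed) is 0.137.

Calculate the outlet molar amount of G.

Yield of F: 1ξ₁ / 246.2 = 0.137 → ξ₁ = 33.73 mol/min.
Conversion of H: 2ξ₁ + 1ξ₂ = 0.836 × 246.2 = 205.8 → ξ₂ = 138.4 mol/min.
Outlet amounts (n = n₀ + Σ ν·ξ):
  H: 246.2 − 2(33.73) − 1(138.4) = 40.38
  F: 0 + 1(33.73) = 33.73
  G: 0 + 1(138.4) = 138.4
  E: 0 + 1(138.4) = 138.4

138 mol/min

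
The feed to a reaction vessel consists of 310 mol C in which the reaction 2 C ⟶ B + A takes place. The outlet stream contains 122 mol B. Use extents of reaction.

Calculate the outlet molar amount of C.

66 mol

For B: n = n₀ + 1ξ → 122 = 0 + 1ξ, giving ξ = 122 mol.
Outlet amounts (n = n₀ + ν ξ):
  C: 310 − 2(122) = 66
  B: 0 + 1(122) = 122
  A: 0 + 1(122) = 122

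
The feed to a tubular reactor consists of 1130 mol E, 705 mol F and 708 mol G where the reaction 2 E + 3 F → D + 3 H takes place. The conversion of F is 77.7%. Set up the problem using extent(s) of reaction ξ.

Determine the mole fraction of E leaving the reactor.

F reacted = 0.777 × 705 = 547.8 mol; ν_F = −3, so ξ = 547.8/3 = 182.6 mol.
Outlet amounts (n = n₀ + ν ξ):
  E: 1130 − 2(182.6) = 764.8
  F: 705 − 3(182.6) = 157.2
  D: 0 + 1(182.6) = 182.6
  H: 0 + 3(182.6) = 547.8
  G: 708 (inert)
Total out = 2360 mol; y_E = 764.8 / 2360 = 0.324.

0.324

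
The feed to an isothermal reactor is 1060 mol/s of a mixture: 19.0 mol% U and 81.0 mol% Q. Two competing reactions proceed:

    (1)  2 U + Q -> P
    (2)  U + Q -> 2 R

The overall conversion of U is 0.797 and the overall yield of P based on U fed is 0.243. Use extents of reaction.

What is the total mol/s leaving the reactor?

962 mol/s

Yield of P: 1ξ₁ / 201.4 = 0.243 → ξ₁ = 48.94 mol/s.
Conversion of U: 2ξ₁ + 1ξ₂ = 0.797 × 201.4 = 160.5 → ξ₂ = 62.64 mol/s.
Outlet amounts (n = n₀ + Σ ν·ξ):
  U: 201.4 − 2(48.94) − 1(62.64) = 40.88
  Q: 858.6 − 1(48.94) − 1(62.64) = 747
  P: 0 + 1(48.94) = 48.94
  R: 0 + 2(62.64) = 125.3
Total out = 40.88 + 747 + 48.94 + 125.3 = 962.1 mol/s.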